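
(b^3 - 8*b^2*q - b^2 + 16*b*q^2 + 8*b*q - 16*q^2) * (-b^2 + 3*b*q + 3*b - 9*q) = -b^5 + 11*b^4*q + 4*b^4 - 40*b^3*q^2 - 44*b^3*q - 3*b^3 + 48*b^2*q^3 + 160*b^2*q^2 + 33*b^2*q - 192*b*q^3 - 120*b*q^2 + 144*q^3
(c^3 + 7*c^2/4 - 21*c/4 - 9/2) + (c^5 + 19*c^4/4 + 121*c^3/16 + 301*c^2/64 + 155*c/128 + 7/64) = c^5 + 19*c^4/4 + 137*c^3/16 + 413*c^2/64 - 517*c/128 - 281/64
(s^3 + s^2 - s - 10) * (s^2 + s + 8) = s^5 + 2*s^4 + 8*s^3 - 3*s^2 - 18*s - 80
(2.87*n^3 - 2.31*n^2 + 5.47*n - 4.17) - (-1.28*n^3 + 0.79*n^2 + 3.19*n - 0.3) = 4.15*n^3 - 3.1*n^2 + 2.28*n - 3.87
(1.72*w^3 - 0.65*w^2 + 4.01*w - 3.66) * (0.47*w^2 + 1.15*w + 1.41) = 0.8084*w^5 + 1.6725*w^4 + 3.5624*w^3 + 1.9748*w^2 + 1.4451*w - 5.1606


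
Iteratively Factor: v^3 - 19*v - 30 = (v + 2)*(v^2 - 2*v - 15) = (v - 5)*(v + 2)*(v + 3)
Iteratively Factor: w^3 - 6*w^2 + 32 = (w - 4)*(w^2 - 2*w - 8) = (w - 4)*(w + 2)*(w - 4)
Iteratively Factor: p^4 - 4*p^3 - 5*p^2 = (p)*(p^3 - 4*p^2 - 5*p) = p*(p + 1)*(p^2 - 5*p) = p^2*(p + 1)*(p - 5)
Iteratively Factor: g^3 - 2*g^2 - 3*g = (g)*(g^2 - 2*g - 3) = g*(g - 3)*(g + 1)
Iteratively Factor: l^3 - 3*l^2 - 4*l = (l - 4)*(l^2 + l) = (l - 4)*(l + 1)*(l)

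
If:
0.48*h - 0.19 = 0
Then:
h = 0.40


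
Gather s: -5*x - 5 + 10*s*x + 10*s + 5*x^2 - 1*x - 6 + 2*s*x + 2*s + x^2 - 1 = s*(12*x + 12) + 6*x^2 - 6*x - 12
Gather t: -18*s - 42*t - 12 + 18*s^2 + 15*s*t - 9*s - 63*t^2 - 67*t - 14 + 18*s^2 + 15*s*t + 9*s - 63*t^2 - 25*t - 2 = 36*s^2 - 18*s - 126*t^2 + t*(30*s - 134) - 28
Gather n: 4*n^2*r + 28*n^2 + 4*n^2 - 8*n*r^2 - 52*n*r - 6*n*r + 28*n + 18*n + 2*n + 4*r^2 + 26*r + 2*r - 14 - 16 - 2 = n^2*(4*r + 32) + n*(-8*r^2 - 58*r + 48) + 4*r^2 + 28*r - 32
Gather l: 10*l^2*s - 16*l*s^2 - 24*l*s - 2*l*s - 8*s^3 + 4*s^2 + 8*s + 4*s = 10*l^2*s + l*(-16*s^2 - 26*s) - 8*s^3 + 4*s^2 + 12*s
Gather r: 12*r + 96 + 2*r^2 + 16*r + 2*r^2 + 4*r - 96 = 4*r^2 + 32*r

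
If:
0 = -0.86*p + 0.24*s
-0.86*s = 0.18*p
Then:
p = 0.00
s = 0.00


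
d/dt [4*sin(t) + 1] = 4*cos(t)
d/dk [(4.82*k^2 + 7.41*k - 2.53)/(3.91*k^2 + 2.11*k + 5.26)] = (-18.8029*k^2 + 70.491*k + 44.3149)/(15.2881*k^4 + 16.5002*k^3 + 45.5853*k^2 + 22.1972*k + 27.6676)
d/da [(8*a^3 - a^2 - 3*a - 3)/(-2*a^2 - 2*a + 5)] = (-16*a^4 - 32*a^3 + 116*a^2 - 22*a - 21)/(4*a^4 + 8*a^3 - 16*a^2 - 20*a + 25)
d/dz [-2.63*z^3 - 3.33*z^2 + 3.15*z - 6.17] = -7.89*z^2 - 6.66*z + 3.15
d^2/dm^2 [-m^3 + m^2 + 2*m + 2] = 2 - 6*m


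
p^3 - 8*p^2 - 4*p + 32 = (p - 8)*(p - 2)*(p + 2)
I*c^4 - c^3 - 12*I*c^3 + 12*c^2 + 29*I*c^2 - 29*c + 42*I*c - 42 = (c - 7)*(c - 6)*(c + I)*(I*c + I)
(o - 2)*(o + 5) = o^2 + 3*o - 10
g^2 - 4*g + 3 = (g - 3)*(g - 1)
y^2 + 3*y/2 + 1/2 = (y + 1/2)*(y + 1)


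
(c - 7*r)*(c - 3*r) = c^2 - 10*c*r + 21*r^2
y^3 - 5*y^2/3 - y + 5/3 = (y - 5/3)*(y - 1)*(y + 1)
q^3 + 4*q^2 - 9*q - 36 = (q - 3)*(q + 3)*(q + 4)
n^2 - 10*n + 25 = (n - 5)^2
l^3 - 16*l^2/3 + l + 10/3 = (l - 5)*(l - 1)*(l + 2/3)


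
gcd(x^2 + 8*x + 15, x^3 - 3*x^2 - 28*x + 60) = x + 5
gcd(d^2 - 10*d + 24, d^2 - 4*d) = d - 4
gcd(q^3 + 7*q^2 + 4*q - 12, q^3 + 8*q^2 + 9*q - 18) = q^2 + 5*q - 6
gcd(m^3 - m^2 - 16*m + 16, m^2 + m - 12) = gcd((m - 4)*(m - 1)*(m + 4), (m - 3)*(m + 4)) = m + 4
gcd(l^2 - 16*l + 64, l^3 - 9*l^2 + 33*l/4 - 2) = l - 8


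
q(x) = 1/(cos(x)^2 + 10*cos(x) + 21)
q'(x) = (2*sin(x)*cos(x) + 10*sin(x))/(cos(x)^2 + 10*cos(x) + 21)^2 = 2*(cos(x) + 5)*sin(x)/(cos(x)^2 + 10*cos(x) + 21)^2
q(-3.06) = 0.08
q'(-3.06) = -0.00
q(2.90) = 0.08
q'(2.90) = 0.01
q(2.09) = 0.06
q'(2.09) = 0.03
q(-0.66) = 0.03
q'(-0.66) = -0.01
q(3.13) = 0.08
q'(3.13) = 0.00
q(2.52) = 0.07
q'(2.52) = 0.03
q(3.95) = 0.07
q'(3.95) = -0.03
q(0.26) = 0.03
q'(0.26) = 0.00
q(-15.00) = 0.07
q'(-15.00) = -0.03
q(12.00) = 0.03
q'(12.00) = -0.00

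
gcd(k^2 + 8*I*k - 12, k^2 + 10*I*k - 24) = k + 6*I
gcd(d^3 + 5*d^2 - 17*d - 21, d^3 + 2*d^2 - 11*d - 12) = d^2 - 2*d - 3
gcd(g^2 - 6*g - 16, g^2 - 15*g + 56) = g - 8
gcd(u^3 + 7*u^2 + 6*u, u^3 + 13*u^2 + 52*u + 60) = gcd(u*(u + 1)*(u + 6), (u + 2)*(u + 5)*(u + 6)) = u + 6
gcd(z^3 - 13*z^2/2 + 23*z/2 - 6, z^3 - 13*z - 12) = z - 4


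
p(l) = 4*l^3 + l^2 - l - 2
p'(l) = 12*l^2 + 2*l - 1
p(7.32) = 1613.16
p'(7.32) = 656.63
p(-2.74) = -74.04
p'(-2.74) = 83.61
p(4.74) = 441.71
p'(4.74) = 278.09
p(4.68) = 425.24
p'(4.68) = 271.19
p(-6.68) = -1143.01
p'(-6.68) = 521.11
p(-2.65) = -66.77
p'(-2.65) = 77.97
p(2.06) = 35.15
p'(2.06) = 54.04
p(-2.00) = -28.00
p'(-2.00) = 43.00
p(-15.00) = -13262.00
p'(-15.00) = 2669.00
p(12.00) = 7042.00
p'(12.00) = 1751.00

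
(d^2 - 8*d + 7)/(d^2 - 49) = (d - 1)/(d + 7)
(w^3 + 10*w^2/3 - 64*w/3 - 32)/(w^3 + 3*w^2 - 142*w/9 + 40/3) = 3*(3*w^2 - 8*w - 16)/(9*w^2 - 27*w + 20)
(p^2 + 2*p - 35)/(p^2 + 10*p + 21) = (p - 5)/(p + 3)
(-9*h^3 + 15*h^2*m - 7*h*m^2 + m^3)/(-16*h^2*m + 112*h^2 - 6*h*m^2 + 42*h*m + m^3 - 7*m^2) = (9*h^3 - 15*h^2*m + 7*h*m^2 - m^3)/(16*h^2*m - 112*h^2 + 6*h*m^2 - 42*h*m - m^3 + 7*m^2)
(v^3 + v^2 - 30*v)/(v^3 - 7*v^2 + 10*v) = (v + 6)/(v - 2)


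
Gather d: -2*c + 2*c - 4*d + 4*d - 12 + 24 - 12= 0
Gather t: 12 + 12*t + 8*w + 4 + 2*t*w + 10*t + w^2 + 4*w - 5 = t*(2*w + 22) + w^2 + 12*w + 11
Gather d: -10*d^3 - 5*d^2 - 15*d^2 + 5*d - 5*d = -10*d^3 - 20*d^2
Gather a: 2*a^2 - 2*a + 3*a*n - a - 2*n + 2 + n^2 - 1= 2*a^2 + a*(3*n - 3) + n^2 - 2*n + 1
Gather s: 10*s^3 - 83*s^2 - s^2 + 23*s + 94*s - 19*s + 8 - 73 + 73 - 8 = 10*s^3 - 84*s^2 + 98*s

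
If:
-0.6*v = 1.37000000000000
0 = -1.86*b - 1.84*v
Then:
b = 2.26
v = -2.28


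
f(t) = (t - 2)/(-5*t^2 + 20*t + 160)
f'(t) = (t - 2)*(10*t - 20)/(-5*t^2 + 20*t + 160)^2 + 1/(-5*t^2 + 20*t + 160)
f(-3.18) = -0.11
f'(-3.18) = 0.15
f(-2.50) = -0.06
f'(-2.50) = 0.05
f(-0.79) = -0.02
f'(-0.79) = 0.01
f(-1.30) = -0.03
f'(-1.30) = 0.01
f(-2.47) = -0.06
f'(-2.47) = 0.04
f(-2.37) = -0.05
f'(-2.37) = 0.04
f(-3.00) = -0.09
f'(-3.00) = 0.10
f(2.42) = 0.00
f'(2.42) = 0.01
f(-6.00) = 0.06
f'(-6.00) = 0.03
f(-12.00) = 0.02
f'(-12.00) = 0.00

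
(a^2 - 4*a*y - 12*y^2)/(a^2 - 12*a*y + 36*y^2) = (-a - 2*y)/(-a + 6*y)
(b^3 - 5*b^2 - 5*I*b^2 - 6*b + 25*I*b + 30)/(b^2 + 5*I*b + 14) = (b^2 - b*(5 + 3*I) + 15*I)/(b + 7*I)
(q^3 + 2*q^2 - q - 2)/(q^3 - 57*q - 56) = (q^2 + q - 2)/(q^2 - q - 56)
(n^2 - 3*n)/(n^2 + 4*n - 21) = n/(n + 7)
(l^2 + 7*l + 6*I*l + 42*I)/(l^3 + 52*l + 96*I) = (l + 7)/(l^2 - 6*I*l + 16)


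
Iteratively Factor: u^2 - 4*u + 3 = (u - 1)*(u - 3)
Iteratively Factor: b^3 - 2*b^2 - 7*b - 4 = (b + 1)*(b^2 - 3*b - 4) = (b - 4)*(b + 1)*(b + 1)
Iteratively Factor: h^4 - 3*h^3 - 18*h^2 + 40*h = (h - 2)*(h^3 - h^2 - 20*h) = (h - 5)*(h - 2)*(h^2 + 4*h) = h*(h - 5)*(h - 2)*(h + 4)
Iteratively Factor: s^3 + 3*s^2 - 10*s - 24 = (s + 2)*(s^2 + s - 12) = (s - 3)*(s + 2)*(s + 4)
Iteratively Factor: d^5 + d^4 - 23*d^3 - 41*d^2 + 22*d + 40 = (d - 1)*(d^4 + 2*d^3 - 21*d^2 - 62*d - 40) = (d - 1)*(d + 4)*(d^3 - 2*d^2 - 13*d - 10) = (d - 1)*(d + 2)*(d + 4)*(d^2 - 4*d - 5) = (d - 5)*(d - 1)*(d + 2)*(d + 4)*(d + 1)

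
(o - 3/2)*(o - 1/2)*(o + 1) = o^3 - o^2 - 5*o/4 + 3/4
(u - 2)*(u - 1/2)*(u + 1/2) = u^3 - 2*u^2 - u/4 + 1/2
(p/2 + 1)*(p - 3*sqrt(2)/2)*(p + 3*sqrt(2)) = p^3/2 + p^2 + 3*sqrt(2)*p^2/4 - 9*p/2 + 3*sqrt(2)*p/2 - 9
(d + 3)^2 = d^2 + 6*d + 9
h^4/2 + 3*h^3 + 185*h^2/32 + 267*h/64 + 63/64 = (h/2 + 1/4)*(h + 3/4)*(h + 7/4)*(h + 3)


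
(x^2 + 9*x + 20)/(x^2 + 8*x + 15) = (x + 4)/(x + 3)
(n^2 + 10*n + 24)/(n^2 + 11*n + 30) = (n + 4)/(n + 5)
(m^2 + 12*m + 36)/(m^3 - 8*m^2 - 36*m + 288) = (m + 6)/(m^2 - 14*m + 48)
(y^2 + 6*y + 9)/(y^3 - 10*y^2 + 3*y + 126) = (y + 3)/(y^2 - 13*y + 42)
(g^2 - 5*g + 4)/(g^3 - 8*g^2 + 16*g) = (g - 1)/(g*(g - 4))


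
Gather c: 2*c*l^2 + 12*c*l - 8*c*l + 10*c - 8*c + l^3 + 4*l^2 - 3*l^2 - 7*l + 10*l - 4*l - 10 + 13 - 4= c*(2*l^2 + 4*l + 2) + l^3 + l^2 - l - 1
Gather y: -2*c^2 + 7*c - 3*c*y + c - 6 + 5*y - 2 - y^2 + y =-2*c^2 + 8*c - y^2 + y*(6 - 3*c) - 8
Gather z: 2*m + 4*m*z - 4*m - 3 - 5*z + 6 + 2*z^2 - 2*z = -2*m + 2*z^2 + z*(4*m - 7) + 3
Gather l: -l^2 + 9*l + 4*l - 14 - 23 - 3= -l^2 + 13*l - 40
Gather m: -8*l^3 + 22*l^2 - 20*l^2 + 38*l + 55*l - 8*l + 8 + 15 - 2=-8*l^3 + 2*l^2 + 85*l + 21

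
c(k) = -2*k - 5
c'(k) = -2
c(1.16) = -7.32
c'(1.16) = -2.00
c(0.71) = -6.42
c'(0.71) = -2.00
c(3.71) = -12.42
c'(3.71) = -2.00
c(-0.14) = -4.72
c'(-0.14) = -2.00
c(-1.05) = -2.90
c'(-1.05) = -2.00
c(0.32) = -5.64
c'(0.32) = -2.00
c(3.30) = -11.60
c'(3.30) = -2.00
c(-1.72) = -1.56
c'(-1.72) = -2.00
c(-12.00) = 19.00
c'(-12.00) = -2.00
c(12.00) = -29.00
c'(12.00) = -2.00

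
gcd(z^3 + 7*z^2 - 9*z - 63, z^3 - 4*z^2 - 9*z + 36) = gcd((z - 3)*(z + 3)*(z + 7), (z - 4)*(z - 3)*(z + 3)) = z^2 - 9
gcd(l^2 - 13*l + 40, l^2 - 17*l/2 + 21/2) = 1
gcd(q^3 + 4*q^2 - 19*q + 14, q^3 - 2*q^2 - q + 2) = q^2 - 3*q + 2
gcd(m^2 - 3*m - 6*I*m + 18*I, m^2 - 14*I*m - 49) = 1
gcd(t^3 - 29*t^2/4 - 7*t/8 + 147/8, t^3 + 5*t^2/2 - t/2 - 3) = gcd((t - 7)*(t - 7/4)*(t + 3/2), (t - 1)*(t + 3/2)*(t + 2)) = t + 3/2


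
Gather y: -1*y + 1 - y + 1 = 2 - 2*y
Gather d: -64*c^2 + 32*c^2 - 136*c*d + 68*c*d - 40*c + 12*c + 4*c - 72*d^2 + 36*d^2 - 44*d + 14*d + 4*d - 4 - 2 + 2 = -32*c^2 - 24*c - 36*d^2 + d*(-68*c - 26) - 4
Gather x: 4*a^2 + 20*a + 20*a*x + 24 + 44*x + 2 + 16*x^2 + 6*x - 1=4*a^2 + 20*a + 16*x^2 + x*(20*a + 50) + 25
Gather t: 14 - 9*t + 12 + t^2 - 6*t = t^2 - 15*t + 26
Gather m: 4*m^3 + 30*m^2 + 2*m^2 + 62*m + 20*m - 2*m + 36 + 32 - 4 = 4*m^3 + 32*m^2 + 80*m + 64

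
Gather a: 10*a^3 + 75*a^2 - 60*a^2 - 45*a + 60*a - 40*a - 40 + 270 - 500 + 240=10*a^3 + 15*a^2 - 25*a - 30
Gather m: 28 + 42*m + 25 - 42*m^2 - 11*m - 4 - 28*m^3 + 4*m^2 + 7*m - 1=-28*m^3 - 38*m^2 + 38*m + 48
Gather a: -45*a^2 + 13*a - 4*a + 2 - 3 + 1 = -45*a^2 + 9*a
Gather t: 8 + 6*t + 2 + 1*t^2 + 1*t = t^2 + 7*t + 10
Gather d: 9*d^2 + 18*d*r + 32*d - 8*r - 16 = 9*d^2 + d*(18*r + 32) - 8*r - 16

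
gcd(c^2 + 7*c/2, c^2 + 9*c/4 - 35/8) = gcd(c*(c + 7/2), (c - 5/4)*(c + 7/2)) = c + 7/2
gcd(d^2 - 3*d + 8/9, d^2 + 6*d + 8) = 1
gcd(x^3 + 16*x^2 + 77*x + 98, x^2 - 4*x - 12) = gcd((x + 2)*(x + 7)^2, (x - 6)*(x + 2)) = x + 2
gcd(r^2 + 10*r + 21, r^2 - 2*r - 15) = r + 3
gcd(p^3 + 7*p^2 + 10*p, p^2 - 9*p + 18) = 1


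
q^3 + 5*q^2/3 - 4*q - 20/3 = (q - 2)*(q + 5/3)*(q + 2)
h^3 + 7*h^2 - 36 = (h - 2)*(h + 3)*(h + 6)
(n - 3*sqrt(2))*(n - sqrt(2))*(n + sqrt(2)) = n^3 - 3*sqrt(2)*n^2 - 2*n + 6*sqrt(2)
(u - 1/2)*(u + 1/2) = u^2 - 1/4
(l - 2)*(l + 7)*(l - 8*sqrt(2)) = l^3 - 8*sqrt(2)*l^2 + 5*l^2 - 40*sqrt(2)*l - 14*l + 112*sqrt(2)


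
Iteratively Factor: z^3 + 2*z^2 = (z)*(z^2 + 2*z) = z*(z + 2)*(z)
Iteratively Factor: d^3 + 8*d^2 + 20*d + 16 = (d + 2)*(d^2 + 6*d + 8) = (d + 2)*(d + 4)*(d + 2)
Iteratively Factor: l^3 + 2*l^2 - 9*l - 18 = (l + 3)*(l^2 - l - 6) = (l - 3)*(l + 3)*(l + 2)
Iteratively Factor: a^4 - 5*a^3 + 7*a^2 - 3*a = (a)*(a^3 - 5*a^2 + 7*a - 3) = a*(a - 3)*(a^2 - 2*a + 1) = a*(a - 3)*(a - 1)*(a - 1)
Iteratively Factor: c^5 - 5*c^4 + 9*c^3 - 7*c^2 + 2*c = (c - 2)*(c^4 - 3*c^3 + 3*c^2 - c) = (c - 2)*(c - 1)*(c^3 - 2*c^2 + c) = (c - 2)*(c - 1)^2*(c^2 - c) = (c - 2)*(c - 1)^3*(c)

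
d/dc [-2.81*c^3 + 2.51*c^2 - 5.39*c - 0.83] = -8.43*c^2 + 5.02*c - 5.39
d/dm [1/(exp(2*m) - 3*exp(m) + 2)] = (3 - 2*exp(m))*exp(m)/(exp(2*m) - 3*exp(m) + 2)^2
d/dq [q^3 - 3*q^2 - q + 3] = 3*q^2 - 6*q - 1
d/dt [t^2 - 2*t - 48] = 2*t - 2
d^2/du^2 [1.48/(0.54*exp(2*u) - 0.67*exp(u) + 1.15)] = ((0.9916 - 3.1968*exp(u))*(0.54*exp(2*u) - 0.67*exp(u) + 1.15) + 1.48*(1.08*exp(u) - 0.67)*(2.16*exp(u) - 1.34)*exp(u))*exp(u)/(0.54*exp(2*u) - 0.67*exp(u) + 1.15)^3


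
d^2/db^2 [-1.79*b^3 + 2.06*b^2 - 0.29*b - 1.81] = 4.12 - 10.74*b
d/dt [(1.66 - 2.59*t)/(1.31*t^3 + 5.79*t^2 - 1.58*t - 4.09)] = (6.7858*t^3 + 8.4723*t^2 - 19.2228*t + 13.2159)/(1.7161*t^6 + 15.1698*t^5 + 29.3845*t^4 - 29.0122*t^3 - 44.8658*t^2 + 12.9244*t + 16.7281)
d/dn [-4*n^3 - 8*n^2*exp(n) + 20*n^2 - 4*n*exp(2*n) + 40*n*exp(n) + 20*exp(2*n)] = -8*n^2*exp(n) - 12*n^2 - 8*n*exp(2*n) + 24*n*exp(n) + 40*n + 36*exp(2*n) + 40*exp(n)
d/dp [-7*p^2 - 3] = -14*p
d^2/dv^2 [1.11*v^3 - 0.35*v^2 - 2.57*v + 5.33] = 6.66*v - 0.7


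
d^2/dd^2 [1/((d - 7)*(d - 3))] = 2*((d - 7)^2 + (d - 7)*(d - 3) + (d - 3)^2)/((d - 7)^3*(d - 3)^3)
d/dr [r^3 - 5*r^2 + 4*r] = 3*r^2 - 10*r + 4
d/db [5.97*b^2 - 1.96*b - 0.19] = 11.94*b - 1.96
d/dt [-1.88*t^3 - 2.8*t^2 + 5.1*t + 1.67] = -5.64*t^2 - 5.6*t + 5.1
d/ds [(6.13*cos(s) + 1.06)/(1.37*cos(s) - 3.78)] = 24.6236*sin(s)/(1.37*cos(s) - 3.78)^2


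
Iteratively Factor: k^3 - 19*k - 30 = (k + 2)*(k^2 - 2*k - 15) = (k - 5)*(k + 2)*(k + 3)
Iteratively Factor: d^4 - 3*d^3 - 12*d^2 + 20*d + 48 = (d + 2)*(d^3 - 5*d^2 - 2*d + 24) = (d + 2)^2*(d^2 - 7*d + 12) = (d - 3)*(d + 2)^2*(d - 4)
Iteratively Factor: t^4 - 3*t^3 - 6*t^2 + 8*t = (t + 2)*(t^3 - 5*t^2 + 4*t) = (t - 4)*(t + 2)*(t^2 - t) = (t - 4)*(t - 1)*(t + 2)*(t)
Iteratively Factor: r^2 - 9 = (r - 3)*(r + 3)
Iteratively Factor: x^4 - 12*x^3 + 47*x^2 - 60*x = (x)*(x^3 - 12*x^2 + 47*x - 60) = x*(x - 3)*(x^2 - 9*x + 20) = x*(x - 4)*(x - 3)*(x - 5)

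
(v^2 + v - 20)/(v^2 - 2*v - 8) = (v + 5)/(v + 2)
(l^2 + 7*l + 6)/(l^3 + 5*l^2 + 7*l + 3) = (l + 6)/(l^2 + 4*l + 3)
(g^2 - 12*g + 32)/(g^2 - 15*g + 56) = (g - 4)/(g - 7)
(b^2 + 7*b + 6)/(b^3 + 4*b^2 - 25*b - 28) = (b + 6)/(b^2 + 3*b - 28)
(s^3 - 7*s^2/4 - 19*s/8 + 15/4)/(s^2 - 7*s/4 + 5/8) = (2*s^2 - s - 6)/(2*s - 1)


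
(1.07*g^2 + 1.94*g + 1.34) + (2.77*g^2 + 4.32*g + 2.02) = 3.84*g^2 + 6.26*g + 3.36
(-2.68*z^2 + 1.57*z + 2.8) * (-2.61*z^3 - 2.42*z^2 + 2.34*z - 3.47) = 6.9948*z^5 + 2.3879*z^4 - 17.3786*z^3 + 6.1974*z^2 + 1.1041*z - 9.716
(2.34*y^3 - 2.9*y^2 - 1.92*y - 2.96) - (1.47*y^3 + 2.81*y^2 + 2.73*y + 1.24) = 0.87*y^3 - 5.71*y^2 - 4.65*y - 4.2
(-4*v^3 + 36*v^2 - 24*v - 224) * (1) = -4*v^3 + 36*v^2 - 24*v - 224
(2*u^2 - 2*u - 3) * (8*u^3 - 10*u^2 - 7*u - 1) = 16*u^5 - 36*u^4 - 18*u^3 + 42*u^2 + 23*u + 3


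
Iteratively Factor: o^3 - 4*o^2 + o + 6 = (o - 3)*(o^2 - o - 2) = (o - 3)*(o + 1)*(o - 2)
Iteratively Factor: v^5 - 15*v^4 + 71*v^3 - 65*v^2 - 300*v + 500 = (v - 2)*(v^4 - 13*v^3 + 45*v^2 + 25*v - 250) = (v - 5)*(v - 2)*(v^3 - 8*v^2 + 5*v + 50) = (v - 5)^2*(v - 2)*(v^2 - 3*v - 10) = (v - 5)^3*(v - 2)*(v + 2)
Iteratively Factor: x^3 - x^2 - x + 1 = (x - 1)*(x^2 - 1) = (x - 1)^2*(x + 1)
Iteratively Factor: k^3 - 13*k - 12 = (k - 4)*(k^2 + 4*k + 3) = (k - 4)*(k + 3)*(k + 1)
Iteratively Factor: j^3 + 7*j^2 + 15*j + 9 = (j + 3)*(j^2 + 4*j + 3) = (j + 1)*(j + 3)*(j + 3)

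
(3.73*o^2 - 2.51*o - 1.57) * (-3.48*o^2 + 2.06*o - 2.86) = -12.9804*o^4 + 16.4186*o^3 - 10.3748*o^2 + 3.9444*o + 4.4902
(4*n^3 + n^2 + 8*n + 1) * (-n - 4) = -4*n^4 - 17*n^3 - 12*n^2 - 33*n - 4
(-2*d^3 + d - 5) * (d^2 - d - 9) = -2*d^5 + 2*d^4 + 19*d^3 - 6*d^2 - 4*d + 45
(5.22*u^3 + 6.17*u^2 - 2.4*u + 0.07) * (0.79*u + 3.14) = 4.1238*u^4 + 21.2651*u^3 + 17.4778*u^2 - 7.4807*u + 0.2198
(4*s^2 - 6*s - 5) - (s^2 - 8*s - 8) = 3*s^2 + 2*s + 3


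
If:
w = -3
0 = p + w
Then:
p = 3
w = -3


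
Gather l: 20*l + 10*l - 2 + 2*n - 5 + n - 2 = 30*l + 3*n - 9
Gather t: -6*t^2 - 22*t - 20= -6*t^2 - 22*t - 20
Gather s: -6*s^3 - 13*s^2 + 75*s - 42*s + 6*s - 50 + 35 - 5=-6*s^3 - 13*s^2 + 39*s - 20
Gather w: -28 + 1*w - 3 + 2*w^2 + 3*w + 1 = 2*w^2 + 4*w - 30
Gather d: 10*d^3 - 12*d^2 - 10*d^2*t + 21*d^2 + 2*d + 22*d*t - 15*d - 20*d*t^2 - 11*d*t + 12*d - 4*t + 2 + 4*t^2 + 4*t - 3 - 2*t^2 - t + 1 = 10*d^3 + d^2*(9 - 10*t) + d*(-20*t^2 + 11*t - 1) + 2*t^2 - t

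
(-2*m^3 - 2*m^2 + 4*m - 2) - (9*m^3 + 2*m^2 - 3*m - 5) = -11*m^3 - 4*m^2 + 7*m + 3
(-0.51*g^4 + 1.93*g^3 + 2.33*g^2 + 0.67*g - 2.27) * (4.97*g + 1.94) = -2.5347*g^5 + 8.6027*g^4 + 15.3243*g^3 + 7.8501*g^2 - 9.9821*g - 4.4038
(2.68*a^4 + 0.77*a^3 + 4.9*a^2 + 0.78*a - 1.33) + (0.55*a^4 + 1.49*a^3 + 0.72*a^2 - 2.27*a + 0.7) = 3.23*a^4 + 2.26*a^3 + 5.62*a^2 - 1.49*a - 0.63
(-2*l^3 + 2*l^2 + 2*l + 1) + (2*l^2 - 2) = -2*l^3 + 4*l^2 + 2*l - 1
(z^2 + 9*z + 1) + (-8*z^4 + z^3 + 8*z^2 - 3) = -8*z^4 + z^3 + 9*z^2 + 9*z - 2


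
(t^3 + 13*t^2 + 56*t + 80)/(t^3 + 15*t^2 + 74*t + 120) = (t + 4)/(t + 6)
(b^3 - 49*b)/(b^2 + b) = (b^2 - 49)/(b + 1)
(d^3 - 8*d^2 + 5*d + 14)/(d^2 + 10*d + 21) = (d^3 - 8*d^2 + 5*d + 14)/(d^2 + 10*d + 21)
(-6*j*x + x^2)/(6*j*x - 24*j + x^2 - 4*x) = x*(-6*j + x)/(6*j*x - 24*j + x^2 - 4*x)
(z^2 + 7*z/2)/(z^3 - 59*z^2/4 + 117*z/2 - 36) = 2*z*(2*z + 7)/(4*z^3 - 59*z^2 + 234*z - 144)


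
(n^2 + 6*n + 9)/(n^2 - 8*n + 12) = (n^2 + 6*n + 9)/(n^2 - 8*n + 12)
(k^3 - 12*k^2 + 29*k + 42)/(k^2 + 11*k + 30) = (k^3 - 12*k^2 + 29*k + 42)/(k^2 + 11*k + 30)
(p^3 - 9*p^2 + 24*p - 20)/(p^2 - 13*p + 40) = (p^2 - 4*p + 4)/(p - 8)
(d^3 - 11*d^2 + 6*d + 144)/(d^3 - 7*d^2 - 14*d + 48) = (d - 6)/(d - 2)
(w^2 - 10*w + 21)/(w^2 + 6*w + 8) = (w^2 - 10*w + 21)/(w^2 + 6*w + 8)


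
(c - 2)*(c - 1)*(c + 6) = c^3 + 3*c^2 - 16*c + 12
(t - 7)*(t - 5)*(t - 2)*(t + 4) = t^4 - 10*t^3 + 3*t^2 + 166*t - 280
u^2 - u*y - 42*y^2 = (u - 7*y)*(u + 6*y)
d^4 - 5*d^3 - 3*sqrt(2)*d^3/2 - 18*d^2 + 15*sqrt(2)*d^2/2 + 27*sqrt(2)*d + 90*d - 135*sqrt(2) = (d - 5)*(d - 3*sqrt(2))*(d - 3*sqrt(2)/2)*(d + 3*sqrt(2))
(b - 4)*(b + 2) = b^2 - 2*b - 8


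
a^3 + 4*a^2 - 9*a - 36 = (a - 3)*(a + 3)*(a + 4)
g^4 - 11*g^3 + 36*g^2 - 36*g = g*(g - 6)*(g - 3)*(g - 2)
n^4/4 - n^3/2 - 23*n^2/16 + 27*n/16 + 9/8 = (n/4 + 1/2)*(n - 3)*(n - 3/2)*(n + 1/2)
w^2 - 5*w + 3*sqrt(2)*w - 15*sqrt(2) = (w - 5)*(w + 3*sqrt(2))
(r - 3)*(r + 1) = r^2 - 2*r - 3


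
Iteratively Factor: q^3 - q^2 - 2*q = (q - 2)*(q^2 + q) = q*(q - 2)*(q + 1)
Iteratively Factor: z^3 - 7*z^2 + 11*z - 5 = (z - 1)*(z^2 - 6*z + 5) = (z - 5)*(z - 1)*(z - 1)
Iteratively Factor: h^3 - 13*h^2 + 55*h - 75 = (h - 5)*(h^2 - 8*h + 15) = (h - 5)^2*(h - 3)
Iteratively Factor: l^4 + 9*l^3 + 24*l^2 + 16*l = (l)*(l^3 + 9*l^2 + 24*l + 16) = l*(l + 4)*(l^2 + 5*l + 4) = l*(l + 4)^2*(l + 1)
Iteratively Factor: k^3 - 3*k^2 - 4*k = (k + 1)*(k^2 - 4*k) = k*(k + 1)*(k - 4)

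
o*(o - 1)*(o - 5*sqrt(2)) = o^3 - 5*sqrt(2)*o^2 - o^2 + 5*sqrt(2)*o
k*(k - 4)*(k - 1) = k^3 - 5*k^2 + 4*k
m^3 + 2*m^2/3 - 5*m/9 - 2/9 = (m - 2/3)*(m + 1/3)*(m + 1)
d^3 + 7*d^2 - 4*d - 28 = (d - 2)*(d + 2)*(d + 7)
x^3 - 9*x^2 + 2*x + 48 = (x - 8)*(x - 3)*(x + 2)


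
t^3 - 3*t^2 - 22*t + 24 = (t - 6)*(t - 1)*(t + 4)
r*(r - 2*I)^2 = r^3 - 4*I*r^2 - 4*r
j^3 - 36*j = j*(j - 6)*(j + 6)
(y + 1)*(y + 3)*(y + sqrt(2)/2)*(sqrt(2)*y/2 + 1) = sqrt(2)*y^4/2 + 3*y^3/2 + 2*sqrt(2)*y^3 + 2*sqrt(2)*y^2 + 6*y^2 + 2*sqrt(2)*y + 9*y/2 + 3*sqrt(2)/2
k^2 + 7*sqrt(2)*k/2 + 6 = (k + 3*sqrt(2)/2)*(k + 2*sqrt(2))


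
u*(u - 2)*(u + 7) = u^3 + 5*u^2 - 14*u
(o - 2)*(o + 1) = o^2 - o - 2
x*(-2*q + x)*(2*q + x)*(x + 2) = -4*q^2*x^2 - 8*q^2*x + x^4 + 2*x^3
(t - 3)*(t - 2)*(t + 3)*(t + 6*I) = t^4 - 2*t^3 + 6*I*t^3 - 9*t^2 - 12*I*t^2 + 18*t - 54*I*t + 108*I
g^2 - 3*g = g*(g - 3)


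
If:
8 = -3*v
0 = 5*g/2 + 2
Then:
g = -4/5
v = -8/3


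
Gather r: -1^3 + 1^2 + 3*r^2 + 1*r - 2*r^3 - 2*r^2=-2*r^3 + r^2 + r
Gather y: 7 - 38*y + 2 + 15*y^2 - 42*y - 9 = 15*y^2 - 80*y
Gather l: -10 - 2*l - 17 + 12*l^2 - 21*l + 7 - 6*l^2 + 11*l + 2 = 6*l^2 - 12*l - 18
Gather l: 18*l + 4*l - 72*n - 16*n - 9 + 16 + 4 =22*l - 88*n + 11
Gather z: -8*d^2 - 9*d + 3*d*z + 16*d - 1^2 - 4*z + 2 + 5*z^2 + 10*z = -8*d^2 + 7*d + 5*z^2 + z*(3*d + 6) + 1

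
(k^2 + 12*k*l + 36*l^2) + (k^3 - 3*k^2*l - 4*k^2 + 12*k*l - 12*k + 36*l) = k^3 - 3*k^2*l - 3*k^2 + 24*k*l - 12*k + 36*l^2 + 36*l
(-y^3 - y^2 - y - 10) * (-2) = 2*y^3 + 2*y^2 + 2*y + 20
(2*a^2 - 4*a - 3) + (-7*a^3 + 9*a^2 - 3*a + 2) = -7*a^3 + 11*a^2 - 7*a - 1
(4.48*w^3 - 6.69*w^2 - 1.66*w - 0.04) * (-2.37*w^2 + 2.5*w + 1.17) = -10.6176*w^5 + 27.0553*w^4 - 7.5492*w^3 - 11.8825*w^2 - 2.0422*w - 0.0468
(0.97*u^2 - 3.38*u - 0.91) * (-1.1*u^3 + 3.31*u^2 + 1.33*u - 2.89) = -1.067*u^5 + 6.9287*u^4 - 8.8967*u^3 - 10.3108*u^2 + 8.5579*u + 2.6299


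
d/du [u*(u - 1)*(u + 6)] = 3*u^2 + 10*u - 6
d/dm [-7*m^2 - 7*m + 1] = -14*m - 7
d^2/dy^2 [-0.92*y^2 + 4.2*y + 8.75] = -1.84000000000000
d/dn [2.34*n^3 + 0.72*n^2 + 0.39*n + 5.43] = 7.02*n^2 + 1.44*n + 0.39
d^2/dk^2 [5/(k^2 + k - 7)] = 10*(-k^2 - k + (2*k + 1)^2 + 7)/(k^2 + k - 7)^3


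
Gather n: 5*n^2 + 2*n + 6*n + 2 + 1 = 5*n^2 + 8*n + 3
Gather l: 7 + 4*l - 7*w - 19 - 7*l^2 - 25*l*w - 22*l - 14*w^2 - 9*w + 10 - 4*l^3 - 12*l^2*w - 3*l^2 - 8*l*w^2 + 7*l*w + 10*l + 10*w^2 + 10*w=-4*l^3 + l^2*(-12*w - 10) + l*(-8*w^2 - 18*w - 8) - 4*w^2 - 6*w - 2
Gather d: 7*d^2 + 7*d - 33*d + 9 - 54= 7*d^2 - 26*d - 45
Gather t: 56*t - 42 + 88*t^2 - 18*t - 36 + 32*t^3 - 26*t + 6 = 32*t^3 + 88*t^2 + 12*t - 72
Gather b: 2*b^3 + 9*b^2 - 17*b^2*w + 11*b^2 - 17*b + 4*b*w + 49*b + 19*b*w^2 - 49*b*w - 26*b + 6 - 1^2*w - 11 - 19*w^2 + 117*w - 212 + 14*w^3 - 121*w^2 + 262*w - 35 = 2*b^3 + b^2*(20 - 17*w) + b*(19*w^2 - 45*w + 6) + 14*w^3 - 140*w^2 + 378*w - 252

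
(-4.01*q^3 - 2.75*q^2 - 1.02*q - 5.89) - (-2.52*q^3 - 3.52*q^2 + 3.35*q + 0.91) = -1.49*q^3 + 0.77*q^2 - 4.37*q - 6.8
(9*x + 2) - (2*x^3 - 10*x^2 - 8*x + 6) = -2*x^3 + 10*x^2 + 17*x - 4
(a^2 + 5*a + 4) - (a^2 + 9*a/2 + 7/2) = a/2 + 1/2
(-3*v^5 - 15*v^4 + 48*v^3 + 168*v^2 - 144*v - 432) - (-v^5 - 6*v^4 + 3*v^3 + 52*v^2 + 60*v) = -2*v^5 - 9*v^4 + 45*v^3 + 116*v^2 - 204*v - 432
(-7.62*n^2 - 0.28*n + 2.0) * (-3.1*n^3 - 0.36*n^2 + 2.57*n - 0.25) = 23.622*n^5 + 3.6112*n^4 - 25.6826*n^3 + 0.4654*n^2 + 5.21*n - 0.5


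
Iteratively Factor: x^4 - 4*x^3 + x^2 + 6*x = (x - 3)*(x^3 - x^2 - 2*x) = x*(x - 3)*(x^2 - x - 2) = x*(x - 3)*(x + 1)*(x - 2)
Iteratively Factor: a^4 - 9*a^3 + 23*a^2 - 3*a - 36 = (a + 1)*(a^3 - 10*a^2 + 33*a - 36) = (a - 3)*(a + 1)*(a^2 - 7*a + 12) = (a - 3)^2*(a + 1)*(a - 4)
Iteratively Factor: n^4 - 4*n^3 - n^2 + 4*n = (n)*(n^3 - 4*n^2 - n + 4) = n*(n - 1)*(n^2 - 3*n - 4) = n*(n - 1)*(n + 1)*(n - 4)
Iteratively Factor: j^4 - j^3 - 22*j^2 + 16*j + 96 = (j - 4)*(j^3 + 3*j^2 - 10*j - 24) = (j - 4)*(j + 2)*(j^2 + j - 12) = (j - 4)*(j - 3)*(j + 2)*(j + 4)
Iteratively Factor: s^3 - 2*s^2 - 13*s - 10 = (s - 5)*(s^2 + 3*s + 2) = (s - 5)*(s + 1)*(s + 2)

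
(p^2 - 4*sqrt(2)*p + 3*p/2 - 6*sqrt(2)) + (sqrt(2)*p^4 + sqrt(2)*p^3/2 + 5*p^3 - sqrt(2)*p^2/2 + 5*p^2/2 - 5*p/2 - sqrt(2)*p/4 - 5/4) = sqrt(2)*p^4 + sqrt(2)*p^3/2 + 5*p^3 - sqrt(2)*p^2/2 + 7*p^2/2 - 17*sqrt(2)*p/4 - p - 6*sqrt(2) - 5/4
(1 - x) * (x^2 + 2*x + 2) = -x^3 - x^2 + 2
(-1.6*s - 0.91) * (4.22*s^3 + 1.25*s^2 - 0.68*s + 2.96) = -6.752*s^4 - 5.8402*s^3 - 0.0494999999999999*s^2 - 4.1172*s - 2.6936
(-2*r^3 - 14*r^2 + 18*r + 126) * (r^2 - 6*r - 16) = -2*r^5 - 2*r^4 + 134*r^3 + 242*r^2 - 1044*r - 2016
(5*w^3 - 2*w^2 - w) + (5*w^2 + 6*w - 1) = 5*w^3 + 3*w^2 + 5*w - 1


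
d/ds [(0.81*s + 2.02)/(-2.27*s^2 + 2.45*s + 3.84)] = (1.8387*s^2 + 9.1708*s - 1.8386)/(5.1529*s^4 - 11.123*s^3 - 11.4311*s^2 + 18.816*s + 14.7456)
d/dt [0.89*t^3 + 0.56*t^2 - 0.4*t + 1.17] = 2.67*t^2 + 1.12*t - 0.4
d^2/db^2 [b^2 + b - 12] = 2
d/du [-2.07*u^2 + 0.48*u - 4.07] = 0.48 - 4.14*u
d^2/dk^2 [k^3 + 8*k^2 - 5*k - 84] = 6*k + 16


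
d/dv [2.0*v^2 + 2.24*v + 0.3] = 4.0*v + 2.24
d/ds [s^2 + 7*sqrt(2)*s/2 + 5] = 2*s + 7*sqrt(2)/2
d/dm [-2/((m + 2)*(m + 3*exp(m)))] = 2*(m + (m + 2)*(3*exp(m) + 1) + 3*exp(m))/((m + 2)^2*(m + 3*exp(m))^2)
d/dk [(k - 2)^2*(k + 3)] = (k - 2)*(3*k + 4)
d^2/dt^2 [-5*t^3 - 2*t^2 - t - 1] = -30*t - 4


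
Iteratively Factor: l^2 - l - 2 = (l - 2)*(l + 1)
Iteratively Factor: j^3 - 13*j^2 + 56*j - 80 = (j - 5)*(j^2 - 8*j + 16) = (j - 5)*(j - 4)*(j - 4)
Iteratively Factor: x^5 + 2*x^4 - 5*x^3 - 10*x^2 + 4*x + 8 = (x - 1)*(x^4 + 3*x^3 - 2*x^2 - 12*x - 8) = (x - 1)*(x + 1)*(x^3 + 2*x^2 - 4*x - 8) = (x - 2)*(x - 1)*(x + 1)*(x^2 + 4*x + 4) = (x - 2)*(x - 1)*(x + 1)*(x + 2)*(x + 2)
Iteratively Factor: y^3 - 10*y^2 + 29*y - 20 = (y - 5)*(y^2 - 5*y + 4) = (y - 5)*(y - 4)*(y - 1)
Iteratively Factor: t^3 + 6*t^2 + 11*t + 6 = (t + 3)*(t^2 + 3*t + 2) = (t + 1)*(t + 3)*(t + 2)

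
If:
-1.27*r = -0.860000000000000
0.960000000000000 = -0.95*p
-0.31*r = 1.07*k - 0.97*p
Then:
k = -1.11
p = -1.01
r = 0.68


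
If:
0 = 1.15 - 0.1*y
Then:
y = 11.50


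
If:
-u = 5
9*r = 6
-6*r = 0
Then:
No Solution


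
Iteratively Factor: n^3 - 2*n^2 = (n)*(n^2 - 2*n) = n^2*(n - 2)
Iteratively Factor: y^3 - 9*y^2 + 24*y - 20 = (y - 2)*(y^2 - 7*y + 10) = (y - 2)^2*(y - 5)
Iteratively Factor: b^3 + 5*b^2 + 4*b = (b)*(b^2 + 5*b + 4) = b*(b + 4)*(b + 1)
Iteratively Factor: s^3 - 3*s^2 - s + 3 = (s - 1)*(s^2 - 2*s - 3) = (s - 1)*(s + 1)*(s - 3)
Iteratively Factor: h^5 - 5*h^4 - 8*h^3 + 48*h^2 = (h - 4)*(h^4 - h^3 - 12*h^2) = h*(h - 4)*(h^3 - h^2 - 12*h) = h*(h - 4)^2*(h^2 + 3*h) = h^2*(h - 4)^2*(h + 3)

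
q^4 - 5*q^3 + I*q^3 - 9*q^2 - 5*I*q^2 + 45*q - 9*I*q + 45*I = (q - 5)*(q - 3)*(q + 3)*(q + I)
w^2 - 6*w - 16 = (w - 8)*(w + 2)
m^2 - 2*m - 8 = (m - 4)*(m + 2)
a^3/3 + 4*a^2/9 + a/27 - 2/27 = (a/3 + 1/3)*(a - 1/3)*(a + 2/3)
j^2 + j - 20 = (j - 4)*(j + 5)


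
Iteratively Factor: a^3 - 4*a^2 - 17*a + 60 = (a - 5)*(a^2 + a - 12) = (a - 5)*(a + 4)*(a - 3)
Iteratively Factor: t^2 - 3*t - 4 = (t + 1)*(t - 4)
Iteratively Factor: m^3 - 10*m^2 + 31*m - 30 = (m - 2)*(m^2 - 8*m + 15) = (m - 5)*(m - 2)*(m - 3)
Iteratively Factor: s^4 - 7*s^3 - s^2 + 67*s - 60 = (s - 1)*(s^3 - 6*s^2 - 7*s + 60) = (s - 5)*(s - 1)*(s^2 - s - 12) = (s - 5)*(s - 1)*(s + 3)*(s - 4)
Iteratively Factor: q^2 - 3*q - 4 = (q - 4)*(q + 1)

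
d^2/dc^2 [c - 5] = 0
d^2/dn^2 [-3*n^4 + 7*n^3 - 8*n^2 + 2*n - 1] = -36*n^2 + 42*n - 16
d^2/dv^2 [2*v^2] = 4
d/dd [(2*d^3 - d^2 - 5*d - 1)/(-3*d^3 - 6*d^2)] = (-5*d^3 - 10*d^2 - 13*d - 4)/(3*d^3*(d^2 + 4*d + 4))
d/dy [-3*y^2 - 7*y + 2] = -6*y - 7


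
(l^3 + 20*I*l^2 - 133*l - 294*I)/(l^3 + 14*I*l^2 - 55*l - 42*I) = (l + 7*I)/(l + I)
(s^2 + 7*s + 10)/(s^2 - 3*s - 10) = (s + 5)/(s - 5)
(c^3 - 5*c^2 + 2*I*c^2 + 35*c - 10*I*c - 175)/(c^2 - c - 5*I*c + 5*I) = (c^2 + c*(-5 + 7*I) - 35*I)/(c - 1)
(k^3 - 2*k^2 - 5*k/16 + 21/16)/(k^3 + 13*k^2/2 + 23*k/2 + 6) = (16*k^3 - 32*k^2 - 5*k + 21)/(8*(2*k^3 + 13*k^2 + 23*k + 12))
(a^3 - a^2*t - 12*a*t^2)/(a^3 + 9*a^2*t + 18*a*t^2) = (a - 4*t)/(a + 6*t)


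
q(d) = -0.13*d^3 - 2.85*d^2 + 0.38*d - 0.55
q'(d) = -0.39*d^2 - 5.7*d + 0.38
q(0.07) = -0.54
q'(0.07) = -0.02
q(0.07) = -0.54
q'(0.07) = -0.02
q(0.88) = -2.51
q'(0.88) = -4.94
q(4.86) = -80.94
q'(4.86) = -36.53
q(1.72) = -8.99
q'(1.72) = -10.58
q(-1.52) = -7.26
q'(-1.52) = 8.14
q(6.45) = -151.55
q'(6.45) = -52.61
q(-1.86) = -10.28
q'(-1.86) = 9.63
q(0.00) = -0.55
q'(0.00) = 0.38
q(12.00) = -631.03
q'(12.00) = -124.18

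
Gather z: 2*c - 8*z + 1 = 2*c - 8*z + 1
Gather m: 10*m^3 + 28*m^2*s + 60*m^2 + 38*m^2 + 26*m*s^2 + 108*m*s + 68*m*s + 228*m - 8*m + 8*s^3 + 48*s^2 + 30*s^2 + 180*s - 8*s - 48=10*m^3 + m^2*(28*s + 98) + m*(26*s^2 + 176*s + 220) + 8*s^3 + 78*s^2 + 172*s - 48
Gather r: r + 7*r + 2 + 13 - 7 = 8*r + 8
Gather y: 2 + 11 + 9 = 22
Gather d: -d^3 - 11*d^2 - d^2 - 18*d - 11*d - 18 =-d^3 - 12*d^2 - 29*d - 18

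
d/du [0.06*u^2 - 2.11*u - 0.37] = 0.12*u - 2.11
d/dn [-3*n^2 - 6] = -6*n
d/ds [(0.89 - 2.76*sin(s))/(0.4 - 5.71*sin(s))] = 3.9779*cos(s)/(5.71*sin(s) - 0.4)^2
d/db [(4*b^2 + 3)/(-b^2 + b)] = (4*b^2 + 6*b - 3)/(b^2*(b^2 - 2*b + 1))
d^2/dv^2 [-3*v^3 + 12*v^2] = 24 - 18*v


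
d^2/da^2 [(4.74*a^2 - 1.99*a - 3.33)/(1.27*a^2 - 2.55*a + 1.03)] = (7.105427357601e-15*a^4 + 24.281638*a^3 - 69.428106*a^2 + 80.323944*a - 34.990842)/(2.048383*a^6 - 12.338685*a^5 + 29.758386*a^4 - 36.595305*a^3 + 24.134754*a^2 - 8.115885*a + 1.092727)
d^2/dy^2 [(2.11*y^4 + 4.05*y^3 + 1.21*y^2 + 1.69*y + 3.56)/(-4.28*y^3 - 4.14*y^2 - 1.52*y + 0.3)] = (54.319512*y^6 - 123.584784*y^5 - 990.932424*y^4 - 1065.130816*y^3 - 531.315912*y^2 - 176.621328*y - 27.052168)/(78.402752*y^9 + 227.514528*y^8 + 303.604368*y^7 + 216.070488*y^6 + 75.927552*y^5 + 1.559448*y^4 - 6.659632*y^3 - 0.96156*y^2 + 0.4104*y - 0.027)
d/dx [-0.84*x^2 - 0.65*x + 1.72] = -1.68*x - 0.65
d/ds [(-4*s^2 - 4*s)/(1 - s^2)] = -4/(s^2 - 2*s + 1)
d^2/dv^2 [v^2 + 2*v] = 2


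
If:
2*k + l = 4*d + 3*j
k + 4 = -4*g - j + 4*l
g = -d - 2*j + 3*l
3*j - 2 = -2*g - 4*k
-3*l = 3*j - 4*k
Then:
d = -23/72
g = -11/8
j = 29/36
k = 7/12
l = -1/36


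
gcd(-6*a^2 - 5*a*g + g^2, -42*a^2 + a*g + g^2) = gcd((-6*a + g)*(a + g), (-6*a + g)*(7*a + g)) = 6*a - g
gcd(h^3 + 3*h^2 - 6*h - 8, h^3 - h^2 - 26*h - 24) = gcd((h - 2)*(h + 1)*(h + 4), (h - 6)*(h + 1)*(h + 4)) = h^2 + 5*h + 4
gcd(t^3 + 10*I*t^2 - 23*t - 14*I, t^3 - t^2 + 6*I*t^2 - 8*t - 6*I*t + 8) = t + 2*I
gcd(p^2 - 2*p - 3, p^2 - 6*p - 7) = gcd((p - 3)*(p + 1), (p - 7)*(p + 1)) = p + 1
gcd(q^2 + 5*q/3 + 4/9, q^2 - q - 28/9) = q + 4/3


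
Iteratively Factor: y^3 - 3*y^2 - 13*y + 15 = (y + 3)*(y^2 - 6*y + 5) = (y - 5)*(y + 3)*(y - 1)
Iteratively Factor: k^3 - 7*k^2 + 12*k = (k)*(k^2 - 7*k + 12) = k*(k - 4)*(k - 3)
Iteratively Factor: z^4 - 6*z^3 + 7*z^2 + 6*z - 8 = (z + 1)*(z^3 - 7*z^2 + 14*z - 8) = (z - 4)*(z + 1)*(z^2 - 3*z + 2) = (z - 4)*(z - 1)*(z + 1)*(z - 2)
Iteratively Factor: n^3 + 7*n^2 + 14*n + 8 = (n + 4)*(n^2 + 3*n + 2) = (n + 1)*(n + 4)*(n + 2)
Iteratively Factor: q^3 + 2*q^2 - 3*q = (q)*(q^2 + 2*q - 3) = q*(q - 1)*(q + 3)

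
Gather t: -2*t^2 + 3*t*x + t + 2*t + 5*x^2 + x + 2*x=-2*t^2 + t*(3*x + 3) + 5*x^2 + 3*x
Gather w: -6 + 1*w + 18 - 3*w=12 - 2*w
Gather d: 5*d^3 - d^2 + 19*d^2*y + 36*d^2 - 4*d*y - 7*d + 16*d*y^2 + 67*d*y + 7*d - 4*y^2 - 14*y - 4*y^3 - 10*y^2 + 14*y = 5*d^3 + d^2*(19*y + 35) + d*(16*y^2 + 63*y) - 4*y^3 - 14*y^2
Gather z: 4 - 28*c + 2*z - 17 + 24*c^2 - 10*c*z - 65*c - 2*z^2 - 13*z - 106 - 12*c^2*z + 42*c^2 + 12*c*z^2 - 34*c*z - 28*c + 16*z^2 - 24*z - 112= 66*c^2 - 121*c + z^2*(12*c + 14) + z*(-12*c^2 - 44*c - 35) - 231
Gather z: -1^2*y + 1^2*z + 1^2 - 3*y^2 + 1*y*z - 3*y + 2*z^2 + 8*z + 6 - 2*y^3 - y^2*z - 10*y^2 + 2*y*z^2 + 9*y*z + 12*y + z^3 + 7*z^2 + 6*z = -2*y^3 - 13*y^2 + 8*y + z^3 + z^2*(2*y + 9) + z*(-y^2 + 10*y + 15) + 7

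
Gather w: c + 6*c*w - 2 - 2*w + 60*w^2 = c + 60*w^2 + w*(6*c - 2) - 2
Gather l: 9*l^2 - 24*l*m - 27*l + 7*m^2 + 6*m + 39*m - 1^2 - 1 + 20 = 9*l^2 + l*(-24*m - 27) + 7*m^2 + 45*m + 18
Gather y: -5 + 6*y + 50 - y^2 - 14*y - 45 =-y^2 - 8*y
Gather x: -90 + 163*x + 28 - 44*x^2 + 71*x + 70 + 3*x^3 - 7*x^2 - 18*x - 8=3*x^3 - 51*x^2 + 216*x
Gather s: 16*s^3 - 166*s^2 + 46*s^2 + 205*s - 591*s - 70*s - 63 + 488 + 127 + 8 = 16*s^3 - 120*s^2 - 456*s + 560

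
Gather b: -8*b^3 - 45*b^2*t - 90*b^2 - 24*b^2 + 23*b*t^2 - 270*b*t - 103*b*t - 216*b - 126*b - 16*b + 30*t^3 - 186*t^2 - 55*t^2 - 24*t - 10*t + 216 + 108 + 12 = -8*b^3 + b^2*(-45*t - 114) + b*(23*t^2 - 373*t - 358) + 30*t^3 - 241*t^2 - 34*t + 336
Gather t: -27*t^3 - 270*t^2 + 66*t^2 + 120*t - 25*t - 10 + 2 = -27*t^3 - 204*t^2 + 95*t - 8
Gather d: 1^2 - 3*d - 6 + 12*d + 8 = 9*d + 3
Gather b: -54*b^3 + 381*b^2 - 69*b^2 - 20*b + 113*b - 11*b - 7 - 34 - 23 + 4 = -54*b^3 + 312*b^2 + 82*b - 60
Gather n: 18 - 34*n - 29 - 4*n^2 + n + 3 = -4*n^2 - 33*n - 8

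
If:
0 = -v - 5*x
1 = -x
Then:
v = 5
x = -1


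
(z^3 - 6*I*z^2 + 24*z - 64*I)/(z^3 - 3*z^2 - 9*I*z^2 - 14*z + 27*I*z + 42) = (z^2 - 4*I*z + 32)/(z^2 - z*(3 + 7*I) + 21*I)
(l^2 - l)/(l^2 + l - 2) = l/(l + 2)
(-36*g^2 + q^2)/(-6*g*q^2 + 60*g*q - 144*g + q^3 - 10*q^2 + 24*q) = (6*g + q)/(q^2 - 10*q + 24)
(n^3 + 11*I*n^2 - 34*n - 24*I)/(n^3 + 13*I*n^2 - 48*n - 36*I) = (n + 4*I)/(n + 6*I)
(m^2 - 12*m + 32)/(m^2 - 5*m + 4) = (m - 8)/(m - 1)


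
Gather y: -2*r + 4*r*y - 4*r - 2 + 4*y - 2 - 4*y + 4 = 4*r*y - 6*r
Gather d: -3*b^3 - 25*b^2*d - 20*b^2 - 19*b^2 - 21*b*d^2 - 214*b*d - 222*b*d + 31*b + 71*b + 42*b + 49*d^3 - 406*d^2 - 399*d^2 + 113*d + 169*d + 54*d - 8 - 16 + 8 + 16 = -3*b^3 - 39*b^2 + 144*b + 49*d^3 + d^2*(-21*b - 805) + d*(-25*b^2 - 436*b + 336)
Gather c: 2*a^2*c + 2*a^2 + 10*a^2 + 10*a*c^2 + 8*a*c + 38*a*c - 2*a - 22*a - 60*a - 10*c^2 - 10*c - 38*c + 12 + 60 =12*a^2 - 84*a + c^2*(10*a - 10) + c*(2*a^2 + 46*a - 48) + 72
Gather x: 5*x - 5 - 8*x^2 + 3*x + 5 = -8*x^2 + 8*x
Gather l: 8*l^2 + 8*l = 8*l^2 + 8*l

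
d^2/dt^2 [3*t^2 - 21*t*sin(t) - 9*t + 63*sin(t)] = 21*t*sin(t) - 63*sin(t) - 42*cos(t) + 6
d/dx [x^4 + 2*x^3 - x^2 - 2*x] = 4*x^3 + 6*x^2 - 2*x - 2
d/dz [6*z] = 6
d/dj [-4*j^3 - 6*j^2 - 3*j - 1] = -12*j^2 - 12*j - 3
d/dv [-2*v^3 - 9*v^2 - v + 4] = -6*v^2 - 18*v - 1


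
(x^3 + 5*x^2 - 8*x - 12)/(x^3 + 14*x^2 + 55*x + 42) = (x - 2)/(x + 7)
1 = 1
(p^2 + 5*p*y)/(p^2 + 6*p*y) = (p + 5*y)/(p + 6*y)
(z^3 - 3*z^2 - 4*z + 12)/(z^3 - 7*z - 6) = (z - 2)/(z + 1)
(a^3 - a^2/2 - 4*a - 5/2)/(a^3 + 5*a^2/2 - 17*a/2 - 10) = (a + 1)/(a + 4)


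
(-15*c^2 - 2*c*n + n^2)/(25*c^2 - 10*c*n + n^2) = (-3*c - n)/(5*c - n)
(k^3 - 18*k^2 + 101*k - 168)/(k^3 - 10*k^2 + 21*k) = (k - 8)/k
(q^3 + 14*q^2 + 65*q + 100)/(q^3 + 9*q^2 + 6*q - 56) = (q^2 + 10*q + 25)/(q^2 + 5*q - 14)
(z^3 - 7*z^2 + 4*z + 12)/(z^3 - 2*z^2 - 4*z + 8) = (z^2 - 5*z - 6)/(z^2 - 4)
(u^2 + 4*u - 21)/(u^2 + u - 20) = (u^2 + 4*u - 21)/(u^2 + u - 20)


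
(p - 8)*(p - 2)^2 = p^3 - 12*p^2 + 36*p - 32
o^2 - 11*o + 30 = (o - 6)*(o - 5)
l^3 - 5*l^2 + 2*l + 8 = (l - 4)*(l - 2)*(l + 1)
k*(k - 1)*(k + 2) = k^3 + k^2 - 2*k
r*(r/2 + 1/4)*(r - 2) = r^3/2 - 3*r^2/4 - r/2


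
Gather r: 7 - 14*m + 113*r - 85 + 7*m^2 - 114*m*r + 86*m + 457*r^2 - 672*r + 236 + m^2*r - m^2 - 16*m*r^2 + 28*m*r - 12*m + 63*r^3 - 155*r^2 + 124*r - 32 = 6*m^2 + 60*m + 63*r^3 + r^2*(302 - 16*m) + r*(m^2 - 86*m - 435) + 126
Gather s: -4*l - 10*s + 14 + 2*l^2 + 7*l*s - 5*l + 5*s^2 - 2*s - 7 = 2*l^2 - 9*l + 5*s^2 + s*(7*l - 12) + 7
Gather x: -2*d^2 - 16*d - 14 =-2*d^2 - 16*d - 14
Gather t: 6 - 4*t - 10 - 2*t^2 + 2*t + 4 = -2*t^2 - 2*t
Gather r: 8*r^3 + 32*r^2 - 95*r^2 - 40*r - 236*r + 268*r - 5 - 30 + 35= 8*r^3 - 63*r^2 - 8*r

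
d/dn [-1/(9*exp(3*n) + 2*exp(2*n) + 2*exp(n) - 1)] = (27*exp(2*n) + 4*exp(n) + 2)*exp(n)/(9*exp(3*n) + 2*exp(2*n) + 2*exp(n) - 1)^2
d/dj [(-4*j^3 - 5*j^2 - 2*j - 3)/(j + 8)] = (-8*j^3 - 101*j^2 - 80*j - 13)/(j^2 + 16*j + 64)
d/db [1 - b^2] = -2*b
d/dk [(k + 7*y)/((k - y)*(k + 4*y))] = ((k - y)*(k + 4*y) - (k - y)*(k + 7*y) - (k + 4*y)*(k + 7*y))/((k - y)^2*(k + 4*y)^2)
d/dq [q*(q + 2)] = 2*q + 2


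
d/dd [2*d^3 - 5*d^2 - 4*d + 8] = 6*d^2 - 10*d - 4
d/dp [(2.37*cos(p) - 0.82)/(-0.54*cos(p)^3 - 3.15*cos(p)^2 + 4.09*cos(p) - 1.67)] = (-2.5596*cos(p)^3 - 6.1371*cos(p)^2 + 5.166*cos(p) + 0.6041)*sin(p)/(0.2916*cos(p)^6 + 3.402*cos(p)^5 + 5.5053*cos(p)^4 - 23.9634*cos(p)^3 + 27.2491*cos(p)^2 - 13.6606*cos(p) + 2.7889)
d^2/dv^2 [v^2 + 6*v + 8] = 2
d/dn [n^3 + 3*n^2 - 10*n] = 3*n^2 + 6*n - 10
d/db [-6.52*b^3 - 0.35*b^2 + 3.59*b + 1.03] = -19.56*b^2 - 0.7*b + 3.59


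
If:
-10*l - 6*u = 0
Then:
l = -3*u/5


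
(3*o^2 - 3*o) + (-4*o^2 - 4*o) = -o^2 - 7*o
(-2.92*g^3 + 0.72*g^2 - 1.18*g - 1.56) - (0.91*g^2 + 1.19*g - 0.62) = -2.92*g^3 - 0.19*g^2 - 2.37*g - 0.94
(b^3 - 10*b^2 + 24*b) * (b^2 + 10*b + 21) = b^5 - 55*b^3 + 30*b^2 + 504*b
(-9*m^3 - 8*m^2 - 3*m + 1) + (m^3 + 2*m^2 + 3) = -8*m^3 - 6*m^2 - 3*m + 4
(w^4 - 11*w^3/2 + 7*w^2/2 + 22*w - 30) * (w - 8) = w^5 - 27*w^4/2 + 95*w^3/2 - 6*w^2 - 206*w + 240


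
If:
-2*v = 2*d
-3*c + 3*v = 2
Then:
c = v - 2/3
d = -v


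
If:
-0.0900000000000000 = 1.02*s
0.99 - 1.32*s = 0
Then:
No Solution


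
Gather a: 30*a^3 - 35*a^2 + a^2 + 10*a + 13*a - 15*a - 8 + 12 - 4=30*a^3 - 34*a^2 + 8*a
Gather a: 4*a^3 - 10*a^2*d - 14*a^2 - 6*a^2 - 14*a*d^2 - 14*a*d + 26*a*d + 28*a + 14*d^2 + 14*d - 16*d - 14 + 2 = 4*a^3 + a^2*(-10*d - 20) + a*(-14*d^2 + 12*d + 28) + 14*d^2 - 2*d - 12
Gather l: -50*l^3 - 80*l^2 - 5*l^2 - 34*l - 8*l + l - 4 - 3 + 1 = -50*l^3 - 85*l^2 - 41*l - 6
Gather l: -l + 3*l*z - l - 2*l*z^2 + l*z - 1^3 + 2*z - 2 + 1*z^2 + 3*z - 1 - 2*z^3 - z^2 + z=l*(-2*z^2 + 4*z - 2) - 2*z^3 + 6*z - 4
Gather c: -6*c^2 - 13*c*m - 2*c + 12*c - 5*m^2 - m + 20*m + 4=-6*c^2 + c*(10 - 13*m) - 5*m^2 + 19*m + 4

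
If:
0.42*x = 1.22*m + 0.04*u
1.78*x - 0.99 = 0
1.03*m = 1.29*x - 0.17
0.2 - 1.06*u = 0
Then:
No Solution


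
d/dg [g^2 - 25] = 2*g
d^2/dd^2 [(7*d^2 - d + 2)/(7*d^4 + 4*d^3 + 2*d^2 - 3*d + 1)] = 2*(1029*d^8 + 294*d^7 + 770*d^6 + 1632*d^5 + 21*d^4 - 56*d^3 - 150*d^2 - 54*d + 18)/(343*d^12 + 588*d^11 + 630*d^10 - 41*d^9 - 177*d^8 - 180*d^7 + 185*d^6 - 6*d^5 + 15*d^4 - 51*d^3 + 33*d^2 - 9*d + 1)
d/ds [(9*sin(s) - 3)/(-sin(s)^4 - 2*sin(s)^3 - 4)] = 3*(9*sin(s)^4 + 8*sin(s)^3 - 6*sin(s)^2 - 12)*cos(s)/(sin(s)^4 + 2*sin(s)^3 + 4)^2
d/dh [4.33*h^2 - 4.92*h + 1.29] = 8.66*h - 4.92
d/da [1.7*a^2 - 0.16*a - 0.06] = 3.4*a - 0.16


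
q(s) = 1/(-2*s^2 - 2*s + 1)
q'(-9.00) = 0.00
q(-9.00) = -0.00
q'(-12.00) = 0.00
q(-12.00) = 0.00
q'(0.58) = 6.23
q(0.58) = -1.20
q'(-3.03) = -0.08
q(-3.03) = -0.09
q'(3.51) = 0.02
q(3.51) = -0.03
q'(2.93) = 0.03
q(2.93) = -0.05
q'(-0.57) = -0.13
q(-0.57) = 0.67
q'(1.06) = 0.55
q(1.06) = -0.30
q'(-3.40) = -0.05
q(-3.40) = -0.07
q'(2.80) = 0.03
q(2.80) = -0.05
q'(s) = (4*s + 2)/(-2*s^2 - 2*s + 1)^2 = 2*(2*s + 1)/(2*s^2 + 2*s - 1)^2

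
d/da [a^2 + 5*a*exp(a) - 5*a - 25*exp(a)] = 5*a*exp(a) + 2*a - 20*exp(a) - 5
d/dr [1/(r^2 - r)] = (1 - 2*r)/(r^2*(r - 1)^2)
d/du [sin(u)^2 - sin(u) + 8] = sin(2*u) - cos(u)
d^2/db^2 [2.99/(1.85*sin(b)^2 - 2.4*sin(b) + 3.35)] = (-40.9331*sin(b)^4 + 39.8268*sin(b)^3 + 118.29935*sin(b)^2 - 103.6932*sin(b) - 2.61624999999999)/(1.85*sin(b)^2 - 2.4*sin(b) + 3.35)^3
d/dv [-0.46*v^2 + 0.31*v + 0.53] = 0.31 - 0.92*v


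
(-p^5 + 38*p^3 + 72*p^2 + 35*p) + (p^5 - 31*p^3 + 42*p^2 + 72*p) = 7*p^3 + 114*p^2 + 107*p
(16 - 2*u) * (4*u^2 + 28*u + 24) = -8*u^3 + 8*u^2 + 400*u + 384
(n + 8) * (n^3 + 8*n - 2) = n^4 + 8*n^3 + 8*n^2 + 62*n - 16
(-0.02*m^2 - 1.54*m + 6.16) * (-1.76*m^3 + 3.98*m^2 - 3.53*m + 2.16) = 0.0352*m^5 + 2.6308*m^4 - 16.9002*m^3 + 29.9098*m^2 - 25.0712*m + 13.3056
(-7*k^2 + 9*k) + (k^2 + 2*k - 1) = -6*k^2 + 11*k - 1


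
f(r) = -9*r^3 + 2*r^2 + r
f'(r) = -27*r^2 + 4*r + 1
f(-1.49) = 32.72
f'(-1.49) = -64.90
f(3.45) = -342.32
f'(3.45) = -306.57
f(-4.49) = 850.50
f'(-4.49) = -561.28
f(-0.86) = 6.34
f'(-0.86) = -22.41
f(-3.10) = 284.24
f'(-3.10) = -270.87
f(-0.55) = 1.55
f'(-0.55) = -9.37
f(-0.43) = 0.66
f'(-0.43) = -5.71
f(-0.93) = 8.04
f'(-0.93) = -26.07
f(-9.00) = 6714.00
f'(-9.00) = -2222.00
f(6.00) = -1866.00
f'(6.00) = -947.00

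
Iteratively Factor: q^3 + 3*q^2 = (q + 3)*(q^2) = q*(q + 3)*(q)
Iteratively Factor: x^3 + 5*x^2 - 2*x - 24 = (x - 2)*(x^2 + 7*x + 12) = (x - 2)*(x + 3)*(x + 4)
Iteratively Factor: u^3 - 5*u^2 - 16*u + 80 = (u + 4)*(u^2 - 9*u + 20) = (u - 4)*(u + 4)*(u - 5)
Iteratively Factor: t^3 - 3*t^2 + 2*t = (t - 2)*(t^2 - t) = t*(t - 2)*(t - 1)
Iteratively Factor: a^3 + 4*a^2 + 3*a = (a)*(a^2 + 4*a + 3) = a*(a + 1)*(a + 3)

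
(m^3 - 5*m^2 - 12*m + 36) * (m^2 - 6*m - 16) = m^5 - 11*m^4 + 2*m^3 + 188*m^2 - 24*m - 576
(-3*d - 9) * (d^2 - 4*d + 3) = -3*d^3 + 3*d^2 + 27*d - 27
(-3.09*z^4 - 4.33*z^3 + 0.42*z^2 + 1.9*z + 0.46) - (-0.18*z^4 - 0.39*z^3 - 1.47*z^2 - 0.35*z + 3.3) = -2.91*z^4 - 3.94*z^3 + 1.89*z^2 + 2.25*z - 2.84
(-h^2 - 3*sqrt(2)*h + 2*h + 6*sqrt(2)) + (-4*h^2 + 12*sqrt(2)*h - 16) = -5*h^2 + 2*h + 9*sqrt(2)*h - 16 + 6*sqrt(2)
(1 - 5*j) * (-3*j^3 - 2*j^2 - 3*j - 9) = 15*j^4 + 7*j^3 + 13*j^2 + 42*j - 9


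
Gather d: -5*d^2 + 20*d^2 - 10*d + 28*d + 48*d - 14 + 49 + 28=15*d^2 + 66*d + 63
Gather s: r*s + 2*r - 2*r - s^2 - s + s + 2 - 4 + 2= r*s - s^2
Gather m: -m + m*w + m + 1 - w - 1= m*w - w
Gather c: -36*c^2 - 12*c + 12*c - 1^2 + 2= 1 - 36*c^2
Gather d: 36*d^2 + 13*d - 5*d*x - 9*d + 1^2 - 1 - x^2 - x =36*d^2 + d*(4 - 5*x) - x^2 - x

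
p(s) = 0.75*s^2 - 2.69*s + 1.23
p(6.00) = 12.09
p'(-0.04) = -2.75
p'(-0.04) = -2.75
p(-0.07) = 1.42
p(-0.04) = 1.34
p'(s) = 1.5*s - 2.69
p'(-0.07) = -2.80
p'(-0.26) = -3.08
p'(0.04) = -2.63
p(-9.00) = 86.19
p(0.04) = 1.12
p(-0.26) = 1.98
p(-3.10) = 16.78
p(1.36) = -1.04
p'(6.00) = 6.31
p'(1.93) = 0.20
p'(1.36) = -0.65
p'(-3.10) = -7.34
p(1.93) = -1.17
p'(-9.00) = -16.19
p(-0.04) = 1.34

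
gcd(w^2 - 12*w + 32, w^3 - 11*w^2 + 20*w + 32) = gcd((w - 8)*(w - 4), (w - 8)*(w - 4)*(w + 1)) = w^2 - 12*w + 32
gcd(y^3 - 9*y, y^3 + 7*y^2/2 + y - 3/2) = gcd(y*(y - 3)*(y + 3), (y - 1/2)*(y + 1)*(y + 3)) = y + 3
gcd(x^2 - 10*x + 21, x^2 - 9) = x - 3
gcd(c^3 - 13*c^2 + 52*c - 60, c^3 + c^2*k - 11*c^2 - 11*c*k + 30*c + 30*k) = c^2 - 11*c + 30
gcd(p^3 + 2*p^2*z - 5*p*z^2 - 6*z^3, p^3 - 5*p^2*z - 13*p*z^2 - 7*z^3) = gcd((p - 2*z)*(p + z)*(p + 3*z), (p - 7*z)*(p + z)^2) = p + z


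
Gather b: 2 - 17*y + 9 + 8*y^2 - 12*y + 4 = 8*y^2 - 29*y + 15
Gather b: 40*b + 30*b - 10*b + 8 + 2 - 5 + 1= 60*b + 6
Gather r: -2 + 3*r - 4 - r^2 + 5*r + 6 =-r^2 + 8*r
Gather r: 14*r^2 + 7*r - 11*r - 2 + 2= 14*r^2 - 4*r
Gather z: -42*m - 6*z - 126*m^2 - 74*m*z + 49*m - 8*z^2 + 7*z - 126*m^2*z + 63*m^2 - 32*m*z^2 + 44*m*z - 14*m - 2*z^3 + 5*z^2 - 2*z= -63*m^2 - 7*m - 2*z^3 + z^2*(-32*m - 3) + z*(-126*m^2 - 30*m - 1)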